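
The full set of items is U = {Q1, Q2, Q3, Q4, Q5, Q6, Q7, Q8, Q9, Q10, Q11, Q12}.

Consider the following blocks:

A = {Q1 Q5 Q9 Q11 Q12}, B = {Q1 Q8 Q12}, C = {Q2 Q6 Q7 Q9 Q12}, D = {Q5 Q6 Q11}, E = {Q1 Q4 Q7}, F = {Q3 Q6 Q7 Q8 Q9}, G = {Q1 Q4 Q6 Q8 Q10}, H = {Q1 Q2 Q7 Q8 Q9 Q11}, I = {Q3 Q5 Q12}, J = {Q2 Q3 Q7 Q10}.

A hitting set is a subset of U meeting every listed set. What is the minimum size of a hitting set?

3

The 3 items {Q1, Q3, Q6} hit every block.
The blocks B, D, J are pairwise disjoint, so any hitting set needs a separate item for each — at least 3. Hence 3 is optimal.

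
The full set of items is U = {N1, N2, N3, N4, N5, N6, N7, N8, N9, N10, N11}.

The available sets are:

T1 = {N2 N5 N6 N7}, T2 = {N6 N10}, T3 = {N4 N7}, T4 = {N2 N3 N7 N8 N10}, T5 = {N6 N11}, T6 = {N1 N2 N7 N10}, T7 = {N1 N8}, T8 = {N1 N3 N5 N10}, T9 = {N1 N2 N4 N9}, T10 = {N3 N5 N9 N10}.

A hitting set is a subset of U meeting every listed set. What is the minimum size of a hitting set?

H = {N1, N4, N6, N10} meets every set (each contains at least one member of H), and |H| = 4.
The sets T3, T5, T7, T10 are pairwise disjoint, so any hitting set needs a separate item for each — at least 4. Hence 4 is optimal.

4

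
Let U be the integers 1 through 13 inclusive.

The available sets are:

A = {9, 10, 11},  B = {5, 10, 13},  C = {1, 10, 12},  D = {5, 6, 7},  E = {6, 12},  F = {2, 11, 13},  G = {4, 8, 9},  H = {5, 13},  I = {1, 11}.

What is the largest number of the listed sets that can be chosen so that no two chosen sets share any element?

B, E, G, I are pairwise disjoint (B={5,10,13}; E={6,12}; G={4,8,9}; I={1,11}).
Every remaining set overlaps one of these, and no 5 of the listed sets are pairwise disjoint, so 4 is the maximum.

4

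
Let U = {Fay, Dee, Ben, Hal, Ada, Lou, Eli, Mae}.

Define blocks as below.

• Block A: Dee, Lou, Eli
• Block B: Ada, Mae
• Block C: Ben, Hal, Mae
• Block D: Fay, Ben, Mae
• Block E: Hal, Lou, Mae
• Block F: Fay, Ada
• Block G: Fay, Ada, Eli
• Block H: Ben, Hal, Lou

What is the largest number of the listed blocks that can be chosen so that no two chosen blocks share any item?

A, C, F are pairwise disjoint (A={Dee,Lou,Eli}; C={Ben,Hal,Mae}; F={Fay,Ada}).
Every remaining block overlaps one of these, and no 4 of the listed blocks are pairwise disjoint, so 3 is the maximum.

3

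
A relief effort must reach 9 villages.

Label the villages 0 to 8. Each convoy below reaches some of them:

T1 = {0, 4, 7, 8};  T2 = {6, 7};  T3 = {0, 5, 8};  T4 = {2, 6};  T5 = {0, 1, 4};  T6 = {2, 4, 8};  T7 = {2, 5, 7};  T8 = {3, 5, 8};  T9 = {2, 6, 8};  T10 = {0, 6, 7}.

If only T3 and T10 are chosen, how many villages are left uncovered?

4

Union of T3, T10 = {0, 5, 6, 7, 8}.
Not covered: 1, 2, 3, 4 — 4 villages.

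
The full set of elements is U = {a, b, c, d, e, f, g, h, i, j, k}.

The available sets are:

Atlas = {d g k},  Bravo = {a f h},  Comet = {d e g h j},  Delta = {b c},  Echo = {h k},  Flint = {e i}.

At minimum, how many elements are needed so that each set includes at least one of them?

4

Take T = {b, e, h, k}. Each listed set contains at least one of these, so T is a hitting set of size 4.
The sets Atlas, Bravo, Delta, Flint are pairwise disjoint, so any hitting set needs a separate element for each — at least 4. Hence 4 is optimal.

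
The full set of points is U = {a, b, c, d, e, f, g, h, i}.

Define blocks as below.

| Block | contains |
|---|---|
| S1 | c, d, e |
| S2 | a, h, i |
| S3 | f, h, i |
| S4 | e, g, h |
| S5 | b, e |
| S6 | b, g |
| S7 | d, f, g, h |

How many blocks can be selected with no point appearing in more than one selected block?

3

S1, S2, S6 are pairwise disjoint (S1={c,d,e}; S2={a,h,i}; S6={b,g}).
Every remaining block overlaps one of these, and no 4 of the listed blocks are pairwise disjoint, so 3 is the maximum.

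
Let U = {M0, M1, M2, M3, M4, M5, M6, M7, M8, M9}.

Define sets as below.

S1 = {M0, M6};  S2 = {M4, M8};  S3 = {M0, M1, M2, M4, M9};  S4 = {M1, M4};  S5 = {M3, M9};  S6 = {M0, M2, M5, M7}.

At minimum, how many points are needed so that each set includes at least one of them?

3

Take H = {M0, M3, M4}. Each listed set contains at least one of these, so H is a hitting set of size 3.
The sets S2, S5, S6 are pairwise disjoint, so any hitting set needs a separate point for each — at least 3. Hence 3 is optimal.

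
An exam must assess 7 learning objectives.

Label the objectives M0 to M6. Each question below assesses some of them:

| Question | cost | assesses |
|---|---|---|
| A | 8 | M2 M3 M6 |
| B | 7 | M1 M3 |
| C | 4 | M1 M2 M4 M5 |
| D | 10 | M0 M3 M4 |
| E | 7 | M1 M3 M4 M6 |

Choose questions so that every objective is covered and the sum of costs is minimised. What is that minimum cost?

C, D, E together cover every objective (C ∪ D ∪ E = {M0, M1, M2, M3, M4, M5, M6}); total cost 4 + 10 + 7 = 21.
No covering selection has total cost below 21.

21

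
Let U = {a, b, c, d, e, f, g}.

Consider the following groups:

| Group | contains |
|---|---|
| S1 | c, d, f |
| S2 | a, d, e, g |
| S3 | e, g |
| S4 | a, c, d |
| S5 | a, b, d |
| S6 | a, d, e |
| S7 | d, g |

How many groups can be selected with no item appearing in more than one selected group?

2

S3, S4 are pairwise disjoint (S3={e,g}; S4={a,c,d}).
Every remaining group overlaps one of these, and no 3 of the listed groups are pairwise disjoint, so 2 is the maximum.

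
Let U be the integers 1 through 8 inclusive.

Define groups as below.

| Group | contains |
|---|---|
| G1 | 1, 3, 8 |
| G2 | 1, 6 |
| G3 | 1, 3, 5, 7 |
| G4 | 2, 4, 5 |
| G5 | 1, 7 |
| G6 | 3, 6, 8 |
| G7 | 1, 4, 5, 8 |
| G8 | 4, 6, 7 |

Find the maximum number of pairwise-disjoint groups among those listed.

3

G4, G5, G6 are pairwise disjoint (G4={2,4,5}; G5={1,7}; G6={3,6,8}).
Every remaining group overlaps one of these, and no 4 of the listed groups are pairwise disjoint, so 3 is the maximum.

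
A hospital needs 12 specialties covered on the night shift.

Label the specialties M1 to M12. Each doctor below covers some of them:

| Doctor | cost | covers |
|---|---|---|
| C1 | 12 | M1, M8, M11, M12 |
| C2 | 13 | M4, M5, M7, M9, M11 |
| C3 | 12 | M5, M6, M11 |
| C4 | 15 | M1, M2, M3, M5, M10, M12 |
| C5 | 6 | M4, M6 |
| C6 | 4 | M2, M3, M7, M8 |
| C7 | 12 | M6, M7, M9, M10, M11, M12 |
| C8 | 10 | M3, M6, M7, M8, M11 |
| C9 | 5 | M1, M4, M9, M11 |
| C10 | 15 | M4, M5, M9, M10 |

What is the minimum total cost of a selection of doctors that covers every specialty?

C4, C8, C9 together cover every specialty (C4 ∪ C8 ∪ C9 = {M1, M2, M3, M4, M5, M6, M7, M8, M9, M10, M11, M12}); total cost 15 + 10 + 5 = 30.
The greedy pick C6, C9, C7, C3 costs 33; no covering selection beats 30.

30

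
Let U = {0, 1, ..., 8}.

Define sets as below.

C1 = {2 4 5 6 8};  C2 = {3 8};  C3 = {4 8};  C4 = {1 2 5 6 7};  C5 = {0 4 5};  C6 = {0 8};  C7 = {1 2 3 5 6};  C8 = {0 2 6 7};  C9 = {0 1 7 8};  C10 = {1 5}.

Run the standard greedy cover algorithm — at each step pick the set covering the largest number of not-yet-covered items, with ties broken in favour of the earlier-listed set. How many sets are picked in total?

Greedy: pick C1 (covers 5 new) → pick C9 (covers 3 new) → pick C2 (covers 1 new). Total picks: 3.

3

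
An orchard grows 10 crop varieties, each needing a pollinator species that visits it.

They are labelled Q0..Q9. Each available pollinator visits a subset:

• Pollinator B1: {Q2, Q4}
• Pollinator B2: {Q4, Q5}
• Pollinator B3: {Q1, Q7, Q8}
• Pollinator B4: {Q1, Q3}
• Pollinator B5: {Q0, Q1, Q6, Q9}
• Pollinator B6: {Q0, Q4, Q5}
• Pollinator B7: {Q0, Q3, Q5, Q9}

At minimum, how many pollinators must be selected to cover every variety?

4

Take {B1, B3, B5, B7}. Their union is {Q0, Q1, Q2, Q3, Q4, Q5, Q6, Q7, Q8, Q9}, which is all 10 varieties.
Only B5 contains Q6, so B5 is forced; the remaining 6 varieties need at least 3 more pollinators (each remaining pollinator adds at most 2) — so at least 4 pollinators are needed, and 4 is optimal.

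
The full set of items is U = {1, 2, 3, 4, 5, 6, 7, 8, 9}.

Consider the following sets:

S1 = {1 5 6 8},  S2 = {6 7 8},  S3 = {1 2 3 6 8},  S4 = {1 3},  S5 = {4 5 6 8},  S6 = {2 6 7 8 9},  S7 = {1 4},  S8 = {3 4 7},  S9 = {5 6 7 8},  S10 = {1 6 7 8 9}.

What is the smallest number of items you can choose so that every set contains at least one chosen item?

3

H = {1, 4, 7} meets every set (each contains at least one member of H), and |H| = 3.
No choice of 2 items meets every set, so 3 is the minimum.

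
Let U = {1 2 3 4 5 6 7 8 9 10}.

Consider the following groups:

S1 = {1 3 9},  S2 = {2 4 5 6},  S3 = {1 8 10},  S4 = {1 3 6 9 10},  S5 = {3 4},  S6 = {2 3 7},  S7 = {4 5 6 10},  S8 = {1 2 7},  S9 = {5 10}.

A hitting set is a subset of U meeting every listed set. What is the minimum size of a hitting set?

Take H = {1, 3, 5}. Each listed group contains at least one of these, so H is a hitting set of size 3.
The groups S5, S8, S9 are pairwise disjoint, so any hitting set needs a separate point for each — at least 3. Hence 3 is optimal.

3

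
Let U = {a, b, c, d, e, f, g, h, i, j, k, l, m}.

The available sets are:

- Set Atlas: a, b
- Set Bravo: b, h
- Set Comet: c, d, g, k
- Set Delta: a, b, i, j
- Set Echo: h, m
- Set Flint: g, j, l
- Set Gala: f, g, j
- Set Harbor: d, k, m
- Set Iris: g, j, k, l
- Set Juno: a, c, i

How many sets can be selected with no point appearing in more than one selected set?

4

Bravo, Gala, Harbor, Juno are pairwise disjoint (Bravo={b,h}; Gala={f,g,j}; Harbor={d,k,m}; Juno={a,c,i}).
Every remaining set overlaps one of these, and no 5 of the listed sets are pairwise disjoint, so 4 is the maximum.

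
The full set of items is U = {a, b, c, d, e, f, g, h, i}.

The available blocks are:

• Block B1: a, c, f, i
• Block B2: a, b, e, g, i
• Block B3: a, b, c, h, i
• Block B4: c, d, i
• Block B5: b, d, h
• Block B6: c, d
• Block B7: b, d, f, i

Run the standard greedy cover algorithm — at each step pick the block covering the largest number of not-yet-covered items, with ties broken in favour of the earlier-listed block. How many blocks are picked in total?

3

Greedy: pick B2 (covers 5 new) → pick B1 (covers 2 new) → pick B5 (covers 2 new). Total picks: 3.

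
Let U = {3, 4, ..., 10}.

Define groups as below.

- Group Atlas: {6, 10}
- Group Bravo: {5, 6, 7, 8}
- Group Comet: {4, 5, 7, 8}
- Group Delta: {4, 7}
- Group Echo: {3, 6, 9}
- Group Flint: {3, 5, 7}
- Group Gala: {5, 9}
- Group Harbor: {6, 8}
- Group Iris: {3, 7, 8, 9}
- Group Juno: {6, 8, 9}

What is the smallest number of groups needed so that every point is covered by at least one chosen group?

Atlas, Comet, and Iris cover everything between them: the union {3, 4, 5, 6, 7, 8, 9, 10} is all of U.
Only Atlas contains 10, so Atlas is forced; the remaining 6 points need at least 2 more groups (each remaining group adds at most 4) — so at least 3 groups are needed, and 3 is optimal.

3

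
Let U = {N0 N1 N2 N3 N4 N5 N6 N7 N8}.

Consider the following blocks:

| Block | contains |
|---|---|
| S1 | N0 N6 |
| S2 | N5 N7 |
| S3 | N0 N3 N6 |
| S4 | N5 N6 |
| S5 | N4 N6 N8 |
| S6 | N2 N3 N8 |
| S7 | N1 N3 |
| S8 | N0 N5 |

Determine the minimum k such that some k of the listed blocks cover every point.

Take {S2, S3, S5, S6, S7}. Their union is {N0, N1, N2, N3, N4, N5, N6, N7, N8}, which is all 9 points.
No 4 of the 8 blocks cover everything (all 70 combinations miss at least one point), so 5 is optimal.

5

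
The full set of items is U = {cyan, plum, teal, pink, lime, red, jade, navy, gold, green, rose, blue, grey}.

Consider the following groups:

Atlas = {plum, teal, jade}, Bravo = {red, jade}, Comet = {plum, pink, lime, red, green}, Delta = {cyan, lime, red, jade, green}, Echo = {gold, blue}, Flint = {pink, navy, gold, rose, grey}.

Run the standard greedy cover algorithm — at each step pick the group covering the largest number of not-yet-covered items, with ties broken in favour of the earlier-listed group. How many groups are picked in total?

Greedy: pick Comet (covers 5 new) → pick Flint (covers 4 new) → pick Atlas (covers 2 new) → pick Delta (covers 1 new) → pick Echo (covers 1 new). Total picks: 5.
(The true minimum cover uses only 4 groups, so greedy is not optimal here.)

5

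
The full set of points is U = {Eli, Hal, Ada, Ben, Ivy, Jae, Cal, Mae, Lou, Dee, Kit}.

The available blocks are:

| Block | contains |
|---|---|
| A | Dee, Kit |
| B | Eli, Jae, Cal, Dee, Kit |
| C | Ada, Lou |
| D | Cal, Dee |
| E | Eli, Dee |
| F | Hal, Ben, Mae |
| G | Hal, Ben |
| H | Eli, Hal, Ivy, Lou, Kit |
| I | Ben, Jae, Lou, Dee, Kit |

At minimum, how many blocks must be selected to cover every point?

4

Take {B, C, F, H}. Their union is {Eli, Hal, Ada, Ben, Ivy, Jae, Cal, Mae, Lou, Dee, Kit}, which is all 11 points.
No 3 of the 9 blocks cover everything (all 84 combinations miss at least one point), so 4 is optimal.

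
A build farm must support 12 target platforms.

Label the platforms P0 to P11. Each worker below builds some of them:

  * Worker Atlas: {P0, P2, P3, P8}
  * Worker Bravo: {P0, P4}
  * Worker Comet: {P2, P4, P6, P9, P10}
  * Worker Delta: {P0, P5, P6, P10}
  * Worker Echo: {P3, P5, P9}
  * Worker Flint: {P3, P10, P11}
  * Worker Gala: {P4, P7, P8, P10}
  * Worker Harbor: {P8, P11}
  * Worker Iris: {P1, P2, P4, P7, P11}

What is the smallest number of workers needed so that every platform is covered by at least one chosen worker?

Delta and Echo and Gala and Iris together: Delta ∪ Echo ∪ Gala ∪ Iris = {P0, P1, P2, P3, P4, P5, P6, P7, P8, P9, P10, P11} — every platform is covered.
No 3 of the 9 workers cover everything (all 84 combinations miss at least one platform), so 4 is optimal.

4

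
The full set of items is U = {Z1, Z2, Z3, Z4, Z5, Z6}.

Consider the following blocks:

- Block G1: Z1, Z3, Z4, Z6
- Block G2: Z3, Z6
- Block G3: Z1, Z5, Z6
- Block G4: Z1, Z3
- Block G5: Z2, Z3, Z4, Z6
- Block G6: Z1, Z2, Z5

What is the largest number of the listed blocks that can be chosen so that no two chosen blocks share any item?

G2, G6 are pairwise disjoint (G2={Z3,Z6}; G6={Z1,Z2,Z5}).
Every remaining block overlaps one of these, and no 3 of the listed blocks are pairwise disjoint, so 2 is the maximum.

2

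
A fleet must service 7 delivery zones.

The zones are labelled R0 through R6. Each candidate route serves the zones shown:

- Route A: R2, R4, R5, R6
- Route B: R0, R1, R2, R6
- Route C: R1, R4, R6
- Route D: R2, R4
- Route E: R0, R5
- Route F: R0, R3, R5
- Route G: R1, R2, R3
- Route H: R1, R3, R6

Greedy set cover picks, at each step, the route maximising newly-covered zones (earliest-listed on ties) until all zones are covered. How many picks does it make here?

3

Greedy: pick A (covers 4 new) → pick B (covers 2 new) → pick F (covers 1 new). Total picks: 3.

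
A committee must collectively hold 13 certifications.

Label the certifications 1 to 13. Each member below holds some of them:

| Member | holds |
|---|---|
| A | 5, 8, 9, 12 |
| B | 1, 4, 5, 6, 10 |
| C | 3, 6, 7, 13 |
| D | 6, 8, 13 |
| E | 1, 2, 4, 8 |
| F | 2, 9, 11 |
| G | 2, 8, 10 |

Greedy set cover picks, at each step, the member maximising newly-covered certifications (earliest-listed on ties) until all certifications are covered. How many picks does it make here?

Greedy: pick B (covers 5 new) → pick A (covers 3 new) → pick C (covers 3 new) → pick F (covers 2 new). Total picks: 4.

4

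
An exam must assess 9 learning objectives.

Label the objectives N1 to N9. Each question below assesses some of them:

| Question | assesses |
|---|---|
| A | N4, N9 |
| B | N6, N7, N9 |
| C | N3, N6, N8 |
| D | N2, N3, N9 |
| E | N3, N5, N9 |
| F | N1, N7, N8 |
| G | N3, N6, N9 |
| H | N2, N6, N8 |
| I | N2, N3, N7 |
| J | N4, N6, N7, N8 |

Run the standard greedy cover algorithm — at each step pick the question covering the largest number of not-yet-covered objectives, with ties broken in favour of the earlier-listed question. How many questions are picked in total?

Greedy: pick J (covers 4 new) → pick D (covers 3 new) → pick E (covers 1 new) → pick F (covers 1 new). Total picks: 4.

4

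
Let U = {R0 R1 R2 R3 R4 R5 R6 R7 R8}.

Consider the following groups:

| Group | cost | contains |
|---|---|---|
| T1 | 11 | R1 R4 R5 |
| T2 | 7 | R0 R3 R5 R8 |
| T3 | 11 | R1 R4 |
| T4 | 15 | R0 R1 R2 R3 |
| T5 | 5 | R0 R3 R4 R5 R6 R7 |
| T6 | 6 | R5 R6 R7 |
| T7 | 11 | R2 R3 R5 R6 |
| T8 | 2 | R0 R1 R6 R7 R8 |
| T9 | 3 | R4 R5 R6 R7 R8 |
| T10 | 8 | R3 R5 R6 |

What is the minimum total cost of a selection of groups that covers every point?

16

T7, T8, T9 together cover every point (T7 ∪ T8 ∪ T9 = {R0, R1, R2, R3, R4, R5, R6, R7, R8}); total cost 11 + 2 + 3 = 16.
The greedy pick T8, T9, T5, T7 costs 21; no covering selection beats 16.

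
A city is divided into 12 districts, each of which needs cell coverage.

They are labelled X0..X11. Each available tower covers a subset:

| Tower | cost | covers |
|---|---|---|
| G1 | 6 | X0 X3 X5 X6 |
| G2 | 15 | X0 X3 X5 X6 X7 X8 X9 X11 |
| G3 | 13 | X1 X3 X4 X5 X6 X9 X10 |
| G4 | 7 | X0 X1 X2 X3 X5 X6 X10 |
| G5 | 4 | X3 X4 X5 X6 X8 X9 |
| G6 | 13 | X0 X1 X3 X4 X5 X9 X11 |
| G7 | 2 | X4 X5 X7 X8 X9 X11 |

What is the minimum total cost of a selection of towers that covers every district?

9

G4, G7 together cover every district (G4 ∪ G7 = {X0, X1, X2, X3, X4, X5, X6, X7, X8, X9, X10, X11}); total cost 7 + 2 = 9.
No covering selection has total cost below 9.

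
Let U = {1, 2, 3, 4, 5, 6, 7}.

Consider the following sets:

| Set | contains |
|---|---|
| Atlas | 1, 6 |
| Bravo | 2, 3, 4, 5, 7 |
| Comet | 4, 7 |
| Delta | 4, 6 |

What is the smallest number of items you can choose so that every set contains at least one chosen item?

H = {4, 6} meets every set (each contains at least one member of H), and |H| = 2.
The sets Atlas, Comet are pairwise disjoint, so any hitting set needs a separate item for each — at least 2. Hence 2 is optimal.

2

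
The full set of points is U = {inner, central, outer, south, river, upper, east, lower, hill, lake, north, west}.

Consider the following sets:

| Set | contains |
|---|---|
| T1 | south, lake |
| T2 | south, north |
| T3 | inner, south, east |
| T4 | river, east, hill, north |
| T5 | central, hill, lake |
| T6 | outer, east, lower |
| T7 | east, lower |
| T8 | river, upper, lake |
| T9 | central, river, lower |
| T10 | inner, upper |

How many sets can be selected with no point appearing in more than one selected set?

4

T2, T5, T6, T10 are pairwise disjoint (T2={south,north}; T5={central,hill,lake}; T6={outer,east,lower}; T10={inner,upper}).
Every remaining set overlaps one of these, and no 5 of the listed sets are pairwise disjoint, so 4 is the maximum.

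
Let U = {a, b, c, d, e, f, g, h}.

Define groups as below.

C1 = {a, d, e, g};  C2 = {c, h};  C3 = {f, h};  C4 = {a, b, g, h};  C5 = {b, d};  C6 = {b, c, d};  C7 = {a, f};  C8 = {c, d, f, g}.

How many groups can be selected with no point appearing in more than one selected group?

C2, C5, C7 are pairwise disjoint (C2={c,h}; C5={b,d}; C7={a,f}).
Every remaining group overlaps one of these, and no 4 of the listed groups are pairwise disjoint, so 3 is the maximum.

3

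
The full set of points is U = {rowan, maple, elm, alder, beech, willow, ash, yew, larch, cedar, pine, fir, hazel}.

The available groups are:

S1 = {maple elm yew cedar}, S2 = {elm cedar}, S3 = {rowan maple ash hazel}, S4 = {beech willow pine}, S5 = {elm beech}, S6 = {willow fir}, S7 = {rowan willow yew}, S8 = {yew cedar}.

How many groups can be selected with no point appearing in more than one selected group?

S3, S5, S6, S8 are pairwise disjoint (S3={rowan,maple,ash,hazel}; S5={elm,beech}; S6={willow,fir}; S8={yew,cedar}).
Every remaining group overlaps one of these, and no 5 of the listed groups are pairwise disjoint, so 4 is the maximum.

4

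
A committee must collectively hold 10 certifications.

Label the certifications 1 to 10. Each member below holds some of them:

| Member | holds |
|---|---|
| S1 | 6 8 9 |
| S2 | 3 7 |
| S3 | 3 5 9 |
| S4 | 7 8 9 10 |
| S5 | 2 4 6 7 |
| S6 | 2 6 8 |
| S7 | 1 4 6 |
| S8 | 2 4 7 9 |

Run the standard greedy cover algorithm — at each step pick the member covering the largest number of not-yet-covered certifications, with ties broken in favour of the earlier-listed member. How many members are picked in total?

Greedy: pick S4 (covers 4 new) → pick S5 (covers 3 new) → pick S3 (covers 2 new) → pick S7 (covers 1 new). Total picks: 4.

4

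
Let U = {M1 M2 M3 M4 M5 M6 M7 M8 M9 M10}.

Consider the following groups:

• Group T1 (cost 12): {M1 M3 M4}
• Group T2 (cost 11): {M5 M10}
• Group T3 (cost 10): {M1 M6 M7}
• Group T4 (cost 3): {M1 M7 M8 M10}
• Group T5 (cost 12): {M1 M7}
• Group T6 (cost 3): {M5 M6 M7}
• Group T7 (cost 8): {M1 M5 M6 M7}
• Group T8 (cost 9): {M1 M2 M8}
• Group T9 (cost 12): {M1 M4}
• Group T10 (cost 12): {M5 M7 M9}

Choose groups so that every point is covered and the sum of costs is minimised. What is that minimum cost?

T1, T4, T6, T8, T10 together cover every point (T1 ∪ T4 ∪ T6 ∪ T8 ∪ T10 = {M1, M2, M3, M4, M5, M6, M7, M8, M9, M10}); total cost 12 + 3 + 3 + 9 + 12 = 39.
No covering selection has total cost below 39.

39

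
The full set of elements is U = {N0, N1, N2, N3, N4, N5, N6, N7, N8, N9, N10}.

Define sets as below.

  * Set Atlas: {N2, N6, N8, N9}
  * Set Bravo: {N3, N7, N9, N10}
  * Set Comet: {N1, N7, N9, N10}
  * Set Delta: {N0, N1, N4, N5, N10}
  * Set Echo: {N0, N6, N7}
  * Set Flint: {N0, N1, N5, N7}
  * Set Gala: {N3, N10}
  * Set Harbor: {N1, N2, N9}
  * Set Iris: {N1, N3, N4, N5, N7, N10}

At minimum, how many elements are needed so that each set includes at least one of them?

H = {N7, N9, N10} meets every set (each contains at least one member of H), and |H| = 3.
The sets Echo, Gala, Harbor are pairwise disjoint, so any hitting set needs a separate element for each — at least 3. Hence 3 is optimal.

3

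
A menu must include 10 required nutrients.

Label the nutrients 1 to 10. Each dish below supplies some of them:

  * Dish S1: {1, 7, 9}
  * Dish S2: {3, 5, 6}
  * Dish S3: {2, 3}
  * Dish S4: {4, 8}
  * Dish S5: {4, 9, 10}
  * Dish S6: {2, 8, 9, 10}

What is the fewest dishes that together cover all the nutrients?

4

Take {S1, S2, S5, S6}. Their union is {1, 2, 3, 4, 5, 6, 7, 8, 9, 10}, which is all 10 nutrients.
Only S1 contains 1, so S1 is forced; the remaining 7 nutrients need at least 3 more dishes (each remaining dish adds at most 3) — so at least 4 dishes are needed, and 4 is optimal.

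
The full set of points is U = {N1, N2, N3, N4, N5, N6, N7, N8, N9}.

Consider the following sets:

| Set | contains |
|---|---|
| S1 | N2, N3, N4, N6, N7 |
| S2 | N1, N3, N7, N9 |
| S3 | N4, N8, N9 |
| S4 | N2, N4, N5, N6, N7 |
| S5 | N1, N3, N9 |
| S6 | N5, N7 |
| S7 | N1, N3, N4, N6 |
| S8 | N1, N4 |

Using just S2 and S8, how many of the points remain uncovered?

4

Union of S2, S8 = {N1, N3, N4, N7, N9}.
Not covered: N2, N5, N6, N8 — 4 points.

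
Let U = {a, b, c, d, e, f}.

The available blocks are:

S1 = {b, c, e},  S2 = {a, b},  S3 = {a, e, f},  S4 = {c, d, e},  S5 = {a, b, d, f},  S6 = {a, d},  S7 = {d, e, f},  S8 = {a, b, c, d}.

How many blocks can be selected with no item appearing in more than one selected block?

2

S2, S7 are pairwise disjoint (S2={a,b}; S7={d,e,f}).
Every remaining block overlaps one of these, and no 3 of the listed blocks are pairwise disjoint, so 2 is the maximum.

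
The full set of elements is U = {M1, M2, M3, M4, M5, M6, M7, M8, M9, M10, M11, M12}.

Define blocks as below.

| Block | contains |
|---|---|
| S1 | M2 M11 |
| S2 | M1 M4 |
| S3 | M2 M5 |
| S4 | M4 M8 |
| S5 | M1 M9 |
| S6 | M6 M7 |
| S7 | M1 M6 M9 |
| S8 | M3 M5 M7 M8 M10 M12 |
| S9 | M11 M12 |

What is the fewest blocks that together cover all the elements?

4

S1, S4, S7, and S8 cover everything between them: the union {M1, M2, M3, M4, M5, M6, M7, M8, M9, M10, M11, M12} is all of U.
No 3 of the 9 blocks cover everything (all 84 combinations miss at least one element), so 4 is optimal.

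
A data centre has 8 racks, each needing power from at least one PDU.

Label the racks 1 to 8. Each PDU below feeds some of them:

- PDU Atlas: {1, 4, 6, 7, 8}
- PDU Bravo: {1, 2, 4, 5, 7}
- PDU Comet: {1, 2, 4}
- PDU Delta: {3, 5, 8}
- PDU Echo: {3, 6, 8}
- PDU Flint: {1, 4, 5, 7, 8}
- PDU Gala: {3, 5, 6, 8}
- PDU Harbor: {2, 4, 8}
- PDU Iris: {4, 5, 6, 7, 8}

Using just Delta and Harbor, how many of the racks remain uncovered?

Union of Delta, Harbor = {2, 3, 4, 5, 8}.
Not covered: 1, 6, 7 — 3 racks.

3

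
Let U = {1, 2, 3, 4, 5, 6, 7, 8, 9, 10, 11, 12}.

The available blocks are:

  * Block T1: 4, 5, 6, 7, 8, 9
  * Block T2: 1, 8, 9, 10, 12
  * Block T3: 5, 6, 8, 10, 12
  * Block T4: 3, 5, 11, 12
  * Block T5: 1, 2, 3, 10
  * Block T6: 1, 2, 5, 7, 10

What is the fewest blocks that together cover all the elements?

Take {T1, T4, T5}. Their union is {1, 2, 3, 4, 5, 6, 7, 8, 9, 10, 11, 12}, which is all 12 elements.
Only T1 contains 4, so T1 is forced; the remaining 6 elements need at least 2 more blocks (each remaining block adds at most 4) — so at least 3 blocks are needed, and 3 is optimal.

3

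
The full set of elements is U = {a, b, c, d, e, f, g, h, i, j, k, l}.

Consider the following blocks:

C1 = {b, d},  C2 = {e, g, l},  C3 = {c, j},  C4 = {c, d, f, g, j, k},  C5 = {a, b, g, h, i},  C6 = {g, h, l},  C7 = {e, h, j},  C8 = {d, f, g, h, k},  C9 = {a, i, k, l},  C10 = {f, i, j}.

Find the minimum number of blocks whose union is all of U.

3

C2 and C4 and C5 together: C2 ∪ C4 ∪ C5 = {a, b, c, d, e, f, g, h, i, j, k, l} — every element is covered.
No 2 of the 10 blocks cover everything (all 45 combinations miss at least one element), so 3 is optimal.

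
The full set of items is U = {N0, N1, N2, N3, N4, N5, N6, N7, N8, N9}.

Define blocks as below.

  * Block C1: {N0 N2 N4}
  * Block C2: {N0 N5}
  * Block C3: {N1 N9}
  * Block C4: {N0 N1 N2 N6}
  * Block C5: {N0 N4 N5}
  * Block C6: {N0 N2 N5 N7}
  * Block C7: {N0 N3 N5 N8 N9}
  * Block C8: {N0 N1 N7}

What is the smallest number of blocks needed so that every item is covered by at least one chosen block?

C1, C4, C7, and C8 cover everything between them: the union {N0, N1, N2, N3, N4, N5, N6, N7, N8, N9} is all of U.
No 3 of the 8 blocks cover everything (all 56 combinations miss at least one item), so 4 is optimal.

4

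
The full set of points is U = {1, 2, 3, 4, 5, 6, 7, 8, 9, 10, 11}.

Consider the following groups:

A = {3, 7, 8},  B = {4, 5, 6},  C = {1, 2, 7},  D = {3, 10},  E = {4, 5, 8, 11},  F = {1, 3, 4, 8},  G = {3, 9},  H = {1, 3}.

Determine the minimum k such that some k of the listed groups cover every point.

5

B and C and D and E and G together: B ∪ C ∪ D ∪ E ∪ G = {1, 2, 3, 4, 5, 6, 7, 8, 9, 10, 11} — every point is covered.
No 4 of the 8 groups cover everything (all 70 combinations miss at least one point), so 5 is optimal.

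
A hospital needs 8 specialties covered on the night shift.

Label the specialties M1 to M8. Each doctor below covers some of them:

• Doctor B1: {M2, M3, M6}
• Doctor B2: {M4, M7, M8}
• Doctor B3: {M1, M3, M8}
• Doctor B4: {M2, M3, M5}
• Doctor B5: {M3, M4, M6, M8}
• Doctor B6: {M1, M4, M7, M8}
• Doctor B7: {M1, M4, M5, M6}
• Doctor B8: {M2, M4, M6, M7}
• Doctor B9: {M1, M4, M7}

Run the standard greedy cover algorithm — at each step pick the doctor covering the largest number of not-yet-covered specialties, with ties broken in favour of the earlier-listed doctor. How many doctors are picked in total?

3

Greedy: pick B5 (covers 4 new) → pick B4 (covers 2 new) → pick B6 (covers 2 new). Total picks: 3.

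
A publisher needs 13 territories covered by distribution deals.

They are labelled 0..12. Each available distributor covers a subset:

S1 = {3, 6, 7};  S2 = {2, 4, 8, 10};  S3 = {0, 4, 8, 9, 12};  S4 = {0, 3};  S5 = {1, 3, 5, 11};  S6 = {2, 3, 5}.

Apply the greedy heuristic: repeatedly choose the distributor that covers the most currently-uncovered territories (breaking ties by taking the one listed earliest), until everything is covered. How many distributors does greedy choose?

4

Greedy: pick S3 (covers 5 new) → pick S5 (covers 4 new) → pick S1 (covers 2 new) → pick S2 (covers 2 new). Total picks: 4.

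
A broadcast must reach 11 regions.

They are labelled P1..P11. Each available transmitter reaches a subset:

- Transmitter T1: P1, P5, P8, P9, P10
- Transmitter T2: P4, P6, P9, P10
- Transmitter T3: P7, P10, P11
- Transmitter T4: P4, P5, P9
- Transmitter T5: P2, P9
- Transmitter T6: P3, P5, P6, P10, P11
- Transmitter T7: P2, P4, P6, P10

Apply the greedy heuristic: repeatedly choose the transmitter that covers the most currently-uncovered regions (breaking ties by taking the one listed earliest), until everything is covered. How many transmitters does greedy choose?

Greedy: pick T1 (covers 5 new) → pick T6 (covers 3 new) → pick T7 (covers 2 new) → pick T3 (covers 1 new). Total picks: 4.

4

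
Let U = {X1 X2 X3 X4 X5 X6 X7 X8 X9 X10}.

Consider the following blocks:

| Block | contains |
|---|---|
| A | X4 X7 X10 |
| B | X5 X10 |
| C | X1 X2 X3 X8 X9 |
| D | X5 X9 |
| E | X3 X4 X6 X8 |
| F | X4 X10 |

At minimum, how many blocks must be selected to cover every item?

4

Take {A, C, D, E}. Their union is {X1, X2, X3, X4, X5, X6, X7, X8, X9, X10}, which is all 10 items.
No 3 of the 6 blocks cover everything (all 20 combinations miss at least one item), so 4 is optimal.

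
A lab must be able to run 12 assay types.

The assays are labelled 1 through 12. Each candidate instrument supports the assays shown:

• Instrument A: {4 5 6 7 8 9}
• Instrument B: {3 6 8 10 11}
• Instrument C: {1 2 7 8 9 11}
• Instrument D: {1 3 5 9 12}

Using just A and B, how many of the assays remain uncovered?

Union of A, B = {3, 4, 5, 6, 7, 8, 9, 10, 11}.
Not covered: 1, 2, 12 — 3 assays.

3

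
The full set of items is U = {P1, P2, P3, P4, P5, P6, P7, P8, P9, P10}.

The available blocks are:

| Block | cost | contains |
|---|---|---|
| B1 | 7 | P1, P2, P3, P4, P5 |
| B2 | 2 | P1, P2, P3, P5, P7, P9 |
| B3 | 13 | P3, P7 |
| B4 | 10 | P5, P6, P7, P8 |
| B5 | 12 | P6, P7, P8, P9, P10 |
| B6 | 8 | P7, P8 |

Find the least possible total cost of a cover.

B1, B5 together cover every item (B1 ∪ B5 = {P1, P2, P3, P4, P5, P6, P7, P8, P9, P10}); total cost 7 + 12 = 19.
The greedy pick B2, B5, B1 costs 21; no covering selection beats 19.

19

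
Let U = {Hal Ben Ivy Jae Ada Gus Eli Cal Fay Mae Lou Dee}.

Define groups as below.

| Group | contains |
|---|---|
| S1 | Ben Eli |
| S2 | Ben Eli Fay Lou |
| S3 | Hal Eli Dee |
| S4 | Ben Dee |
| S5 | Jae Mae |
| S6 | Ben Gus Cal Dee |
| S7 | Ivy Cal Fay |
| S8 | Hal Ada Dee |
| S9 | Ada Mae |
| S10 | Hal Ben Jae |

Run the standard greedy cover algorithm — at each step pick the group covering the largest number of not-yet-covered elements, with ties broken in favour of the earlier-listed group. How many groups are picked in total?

5

Greedy: pick S2 (covers 4 new) → pick S6 (covers 3 new) → pick S5 (covers 2 new) → pick S8 (covers 2 new) → pick S7 (covers 1 new). Total picks: 5.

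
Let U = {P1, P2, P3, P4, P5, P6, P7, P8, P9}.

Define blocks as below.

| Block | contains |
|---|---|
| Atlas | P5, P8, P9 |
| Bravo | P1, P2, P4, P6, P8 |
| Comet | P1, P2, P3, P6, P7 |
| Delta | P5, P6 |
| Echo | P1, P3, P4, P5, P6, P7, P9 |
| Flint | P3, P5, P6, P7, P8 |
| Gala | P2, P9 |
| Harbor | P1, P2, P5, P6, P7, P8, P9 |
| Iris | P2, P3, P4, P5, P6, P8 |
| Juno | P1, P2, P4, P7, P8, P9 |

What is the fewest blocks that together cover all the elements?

2

Flint and Juno cover everything between them: the union {P1, P2, P3, P4, P5, P6, P7, P8, P9} is all of U.
No single block has all 9 elements (the largest, Echo, has 7), so 2 is optimal.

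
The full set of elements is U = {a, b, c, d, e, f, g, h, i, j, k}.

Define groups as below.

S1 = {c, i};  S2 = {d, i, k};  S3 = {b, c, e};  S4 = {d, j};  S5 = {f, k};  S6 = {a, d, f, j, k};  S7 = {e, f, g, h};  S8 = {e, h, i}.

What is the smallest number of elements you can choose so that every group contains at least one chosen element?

T = {c, h, j, k} meets every group (each contains at least one member of T), and |T| = 4.
No choice of 3 elements meets every group, so 4 is the minimum.

4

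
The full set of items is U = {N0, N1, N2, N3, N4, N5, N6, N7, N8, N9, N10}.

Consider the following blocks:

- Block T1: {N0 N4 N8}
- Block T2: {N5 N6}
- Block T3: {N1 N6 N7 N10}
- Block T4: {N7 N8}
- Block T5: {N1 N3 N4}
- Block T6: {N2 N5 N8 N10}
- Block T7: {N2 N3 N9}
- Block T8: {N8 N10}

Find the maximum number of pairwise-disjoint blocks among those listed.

T2, T5, T8 are pairwise disjoint (T2={N5,N6}; T5={N1,N3,N4}; T8={N8,N10}).
Every remaining block overlaps one of these, and no 4 of the listed blocks are pairwise disjoint, so 3 is the maximum.

3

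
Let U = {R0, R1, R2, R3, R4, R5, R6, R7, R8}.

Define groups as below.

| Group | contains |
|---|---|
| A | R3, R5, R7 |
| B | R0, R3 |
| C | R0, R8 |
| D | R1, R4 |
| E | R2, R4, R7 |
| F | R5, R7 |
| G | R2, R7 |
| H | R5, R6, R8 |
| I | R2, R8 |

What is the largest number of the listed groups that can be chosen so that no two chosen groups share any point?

B, D, G, H are pairwise disjoint (B={R0,R3}; D={R1,R4}; G={R2,R7}; H={R5,R6,R8}).
Every remaining group overlaps one of these, and no 5 of the listed groups are pairwise disjoint, so 4 is the maximum.

4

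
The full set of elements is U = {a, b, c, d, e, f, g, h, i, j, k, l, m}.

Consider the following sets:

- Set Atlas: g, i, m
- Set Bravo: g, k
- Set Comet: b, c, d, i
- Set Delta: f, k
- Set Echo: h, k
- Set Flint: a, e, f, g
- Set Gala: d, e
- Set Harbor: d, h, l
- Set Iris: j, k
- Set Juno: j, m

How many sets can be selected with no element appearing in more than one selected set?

Comet, Echo, Flint, Juno are pairwise disjoint (Comet={b,c,d,i}; Echo={h,k}; Flint={a,e,f,g}; Juno={j,m}).
Every remaining set overlaps one of these, and no 5 of the listed sets are pairwise disjoint, so 4 is the maximum.

4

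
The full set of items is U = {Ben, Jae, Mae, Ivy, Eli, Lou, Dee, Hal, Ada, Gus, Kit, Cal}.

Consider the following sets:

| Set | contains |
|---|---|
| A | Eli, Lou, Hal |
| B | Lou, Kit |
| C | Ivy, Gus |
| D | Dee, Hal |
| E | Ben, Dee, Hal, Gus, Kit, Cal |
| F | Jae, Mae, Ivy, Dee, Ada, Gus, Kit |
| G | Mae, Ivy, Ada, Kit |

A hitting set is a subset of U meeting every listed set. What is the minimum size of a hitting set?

3

H = {Ivy, Lou, Dee} meets every set (each contains at least one member of H), and |H| = 3.
The sets B, C, D are pairwise disjoint, so any hitting set needs a separate item for each — at least 3. Hence 3 is optimal.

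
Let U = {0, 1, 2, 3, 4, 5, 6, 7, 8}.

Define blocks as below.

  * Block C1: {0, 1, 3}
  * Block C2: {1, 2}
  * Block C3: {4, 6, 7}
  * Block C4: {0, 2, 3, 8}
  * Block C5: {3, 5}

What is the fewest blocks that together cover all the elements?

C2, C3, C4, and C5 cover everything between them: the union {0, 1, 2, 3, 4, 5, 6, 7, 8} is all of U.
Only C5 contains 5, so C5 is forced; the remaining 7 elements need at least 3 more blocks (each remaining block adds at most 3) — so at least 4 blocks are needed, and 4 is optimal.

4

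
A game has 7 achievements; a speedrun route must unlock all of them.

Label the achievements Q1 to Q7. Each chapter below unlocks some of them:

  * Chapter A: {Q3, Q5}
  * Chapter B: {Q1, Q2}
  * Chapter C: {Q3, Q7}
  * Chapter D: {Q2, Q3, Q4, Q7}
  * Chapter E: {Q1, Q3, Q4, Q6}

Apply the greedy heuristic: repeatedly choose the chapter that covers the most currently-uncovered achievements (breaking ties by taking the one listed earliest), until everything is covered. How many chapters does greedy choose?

Greedy: pick D (covers 4 new) → pick E (covers 2 new) → pick A (covers 1 new). Total picks: 3.

3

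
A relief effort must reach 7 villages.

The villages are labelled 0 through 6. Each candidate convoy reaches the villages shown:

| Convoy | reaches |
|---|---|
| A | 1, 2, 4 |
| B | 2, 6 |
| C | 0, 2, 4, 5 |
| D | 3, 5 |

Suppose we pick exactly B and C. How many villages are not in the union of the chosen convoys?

2

Union of B, C = {0, 2, 4, 5, 6}.
Not covered: 1, 3 — 2 villages.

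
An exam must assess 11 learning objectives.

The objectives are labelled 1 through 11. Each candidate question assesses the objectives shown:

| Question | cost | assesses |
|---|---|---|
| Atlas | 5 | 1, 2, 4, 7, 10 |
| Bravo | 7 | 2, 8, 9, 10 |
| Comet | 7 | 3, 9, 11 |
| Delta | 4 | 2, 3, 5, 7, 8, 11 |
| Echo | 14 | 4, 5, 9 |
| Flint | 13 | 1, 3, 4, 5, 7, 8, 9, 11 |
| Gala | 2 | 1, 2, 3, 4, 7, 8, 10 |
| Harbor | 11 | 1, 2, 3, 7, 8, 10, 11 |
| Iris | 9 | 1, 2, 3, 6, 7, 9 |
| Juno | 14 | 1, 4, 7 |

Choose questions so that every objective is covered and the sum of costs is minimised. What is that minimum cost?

Delta, Gala, Iris together cover every objective (Delta ∪ Gala ∪ Iris = {1, 2, 3, 4, 5, 6, 7, 8, 9, 10, 11}); total cost 4 + 2 + 9 = 15.
No covering selection has total cost below 15.

15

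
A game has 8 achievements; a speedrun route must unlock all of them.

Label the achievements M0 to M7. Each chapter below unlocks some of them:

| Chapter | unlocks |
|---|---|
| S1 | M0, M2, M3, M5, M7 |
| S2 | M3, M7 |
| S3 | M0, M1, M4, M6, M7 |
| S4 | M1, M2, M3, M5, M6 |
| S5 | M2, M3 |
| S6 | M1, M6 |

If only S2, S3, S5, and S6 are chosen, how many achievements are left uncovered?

Union of S2, S3, S5, S6 = {M0, M1, M2, M3, M4, M6, M7}.
Not covered: M5 — 1 achievement.

1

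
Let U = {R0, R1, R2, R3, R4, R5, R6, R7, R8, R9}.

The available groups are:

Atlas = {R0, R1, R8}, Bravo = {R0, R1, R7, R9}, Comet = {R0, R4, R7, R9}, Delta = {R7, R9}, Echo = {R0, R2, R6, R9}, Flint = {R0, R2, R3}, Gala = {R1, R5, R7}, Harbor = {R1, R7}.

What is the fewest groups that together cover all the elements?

Atlas and Comet and Echo and Flint and Gala together: Atlas ∪ Comet ∪ Echo ∪ Flint ∪ Gala = {R0, R1, R2, R3, R4, R5, R6, R7, R8, R9} — every element is covered.
No 4 of the 8 groups cover everything (all 70 combinations miss at least one element), so 5 is optimal.

5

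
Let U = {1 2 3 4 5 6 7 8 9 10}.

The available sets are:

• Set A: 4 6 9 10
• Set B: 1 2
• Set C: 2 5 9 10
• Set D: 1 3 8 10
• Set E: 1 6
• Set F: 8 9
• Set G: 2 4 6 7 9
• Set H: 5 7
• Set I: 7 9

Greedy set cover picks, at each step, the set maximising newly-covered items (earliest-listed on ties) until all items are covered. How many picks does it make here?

3

Greedy: pick G (covers 5 new) → pick D (covers 4 new) → pick C (covers 1 new). Total picks: 3.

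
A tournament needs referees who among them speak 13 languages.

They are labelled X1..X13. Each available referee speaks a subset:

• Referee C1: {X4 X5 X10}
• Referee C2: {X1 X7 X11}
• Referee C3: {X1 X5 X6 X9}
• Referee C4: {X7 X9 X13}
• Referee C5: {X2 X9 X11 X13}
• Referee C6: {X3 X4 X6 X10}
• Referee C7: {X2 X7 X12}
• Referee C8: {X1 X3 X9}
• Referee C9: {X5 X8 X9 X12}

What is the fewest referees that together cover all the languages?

C2 and C5 and C6 and C9 together: C2 ∪ C5 ∪ C6 ∪ C9 = {X1, X2, X3, X4, X5, X6, X7, X8, X9, X10, X11, X12, X13} — every language is covered.
Each referee has at most 4 languages, and 3·4 = 12 < 13 — so at least 4 referees are needed, and 4 is optimal.

4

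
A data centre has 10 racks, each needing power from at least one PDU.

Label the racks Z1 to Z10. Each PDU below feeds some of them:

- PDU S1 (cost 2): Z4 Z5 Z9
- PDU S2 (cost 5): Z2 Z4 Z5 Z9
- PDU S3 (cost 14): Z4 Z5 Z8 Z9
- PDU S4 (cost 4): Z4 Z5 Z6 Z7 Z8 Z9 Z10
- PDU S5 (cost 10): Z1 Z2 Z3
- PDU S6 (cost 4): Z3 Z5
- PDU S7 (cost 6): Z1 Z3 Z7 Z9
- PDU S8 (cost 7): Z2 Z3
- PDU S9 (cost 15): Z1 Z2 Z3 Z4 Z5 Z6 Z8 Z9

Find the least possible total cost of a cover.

14

S4, S5 together cover every rack (S4 ∪ S5 = {Z1, Z2, Z3, Z4, Z5, Z6, Z7, Z8, Z9, Z10}); total cost 4 + 10 = 14.
The greedy pick S4, S7, S2 costs 15; no covering selection beats 14.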